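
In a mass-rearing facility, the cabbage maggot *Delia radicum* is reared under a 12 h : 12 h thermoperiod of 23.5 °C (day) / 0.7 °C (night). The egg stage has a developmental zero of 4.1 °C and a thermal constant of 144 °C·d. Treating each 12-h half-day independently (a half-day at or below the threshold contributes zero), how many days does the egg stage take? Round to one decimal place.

Day half: max(0, 23.5 − 4.1) × 0.5 = 19.4 × 0.5 = 9.70 DD.
Night half: max(0, 0.7 − 4.1) × 0.5 = 0.0 × 0.5 = 0.00 DD.
Per 24 h: 9.70 DD/day.
Duration = 144 / 9.70 = 14.845 ≈ 14.8 days.

14.8 days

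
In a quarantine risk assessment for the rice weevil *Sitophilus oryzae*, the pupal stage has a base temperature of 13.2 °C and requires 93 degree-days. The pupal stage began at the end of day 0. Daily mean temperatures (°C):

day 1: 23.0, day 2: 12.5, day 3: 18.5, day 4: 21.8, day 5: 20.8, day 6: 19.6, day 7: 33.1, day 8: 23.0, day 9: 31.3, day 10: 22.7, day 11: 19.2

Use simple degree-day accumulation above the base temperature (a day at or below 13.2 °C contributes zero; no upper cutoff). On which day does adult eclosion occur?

day 10

Daily DD above 13.2 °C: 9.8, 0.0, 5.3, 8.6, 7.6, 6.4, 19.9, 9.8, 18.1, 9.5, 6.0.
Cumulative: 9.8, 9.8, 15.1, 23.7, 31.3, 37.7, 57.6, 67.4, 85.5, 95.0, 101.0.
The total first reaches 93 DD on day 10.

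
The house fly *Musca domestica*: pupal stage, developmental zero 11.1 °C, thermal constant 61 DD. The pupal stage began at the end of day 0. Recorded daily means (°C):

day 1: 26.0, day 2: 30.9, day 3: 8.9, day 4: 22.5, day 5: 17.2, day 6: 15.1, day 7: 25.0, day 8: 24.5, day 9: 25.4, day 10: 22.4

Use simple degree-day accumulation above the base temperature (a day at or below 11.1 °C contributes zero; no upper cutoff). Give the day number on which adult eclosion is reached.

day 7

Daily DD above 11.1 °C: 14.9, 19.8, 0.0, 11.4, 6.1, 4.0, 13.9, 13.4, 14.3, 11.3.
Cumulative: 14.9, 34.7, 34.7, 46.1, 52.2, 56.2, 70.1, 83.5, 97.8, 109.1.
The total first reaches 61 DD on day 7.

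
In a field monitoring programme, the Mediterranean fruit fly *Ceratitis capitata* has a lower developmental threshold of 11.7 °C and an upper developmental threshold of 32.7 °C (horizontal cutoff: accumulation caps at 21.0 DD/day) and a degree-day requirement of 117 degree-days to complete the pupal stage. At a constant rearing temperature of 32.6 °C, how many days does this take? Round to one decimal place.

5.6 days

Daily accumulation = 32.6 − 11.7 = 20.9 DD/day.
Duration = 117 / 20.9 = 5.598 ≈ 5.6 days.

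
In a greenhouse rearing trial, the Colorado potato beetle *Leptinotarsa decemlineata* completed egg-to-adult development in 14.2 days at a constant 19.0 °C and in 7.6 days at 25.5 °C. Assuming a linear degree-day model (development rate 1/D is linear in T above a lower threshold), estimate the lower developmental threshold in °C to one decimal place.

11.5 °C

Equal thermal constants: D₁(T₁ − T_b) = D₂(T₂ − T_b).
14.2·(19.0 − T_b) = 7.6·(25.5 − T_b)
T_b = (14.2·19.0 − 7.6·25.5) / (14.2 − 7.6) = 76.00 / 6.6 = 11.515 °C ≈ 11.5 °C.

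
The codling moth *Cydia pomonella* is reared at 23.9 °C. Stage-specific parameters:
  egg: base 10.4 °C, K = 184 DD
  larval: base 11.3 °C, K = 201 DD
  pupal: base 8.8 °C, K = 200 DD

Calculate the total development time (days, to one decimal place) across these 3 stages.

42.8 days

egg: 184 / (23.9 − 10.4) = 184 / 13.5 = 13.630 d.
larval: 201 / (23.9 − 11.3) = 201 / 12.6 = 15.952 d.
pupal: 200 / (23.9 − 8.8) = 200 / 15.1 = 13.245 d.
Sum = 42.827 ≈ 42.8 days.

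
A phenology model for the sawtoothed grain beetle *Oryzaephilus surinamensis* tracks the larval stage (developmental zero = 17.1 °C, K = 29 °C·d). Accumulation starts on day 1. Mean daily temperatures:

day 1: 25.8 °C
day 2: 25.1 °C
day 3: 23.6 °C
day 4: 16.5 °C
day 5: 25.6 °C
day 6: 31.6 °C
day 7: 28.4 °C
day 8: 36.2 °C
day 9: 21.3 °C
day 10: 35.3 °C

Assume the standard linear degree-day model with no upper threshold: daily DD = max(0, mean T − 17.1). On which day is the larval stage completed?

day 5

Daily DD above 17.1 °C: 8.7, 8.0, 6.5, 0.0, 8.5, 14.5, 11.3, 19.1, 4.2, 18.2.
Cumulative: 8.7, 16.7, 23.2, 23.2, 31.7, 46.2, 57.5, 76.6, 80.8, 99.0.
The total first reaches 29 DD on day 5.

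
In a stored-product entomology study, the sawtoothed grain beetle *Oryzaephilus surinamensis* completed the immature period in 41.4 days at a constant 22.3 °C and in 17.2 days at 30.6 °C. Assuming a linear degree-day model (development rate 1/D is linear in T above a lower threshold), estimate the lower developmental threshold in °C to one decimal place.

Under the model K = D·(T − T_b), so D₁·(T₁ − T_b) = D₂·(T₂ − T_b).
41.4·(22.3 − T_b) = 17.2·(30.6 − T_b)
T_b = (41.4·22.3 − 17.2·30.6) / (41.4 − 17.2) = 396.90 / 24.2 = 16.401 °C ≈ 16.4 °C.

16.4 °C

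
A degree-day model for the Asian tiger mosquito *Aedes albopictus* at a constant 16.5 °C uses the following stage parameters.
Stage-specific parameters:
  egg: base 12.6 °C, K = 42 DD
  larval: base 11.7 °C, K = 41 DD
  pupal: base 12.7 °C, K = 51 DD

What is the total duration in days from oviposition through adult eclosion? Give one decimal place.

egg: 42 / (16.5 − 12.6) = 42 / 3.9 = 10.769 d.
larval: 41 / (16.5 − 11.7) = 41 / 4.8 = 8.542 d.
pupal: 51 / (16.5 − 12.7) = 51 / 3.8 = 13.421 d.
Sum = 32.732 ≈ 32.7 days.

32.7 days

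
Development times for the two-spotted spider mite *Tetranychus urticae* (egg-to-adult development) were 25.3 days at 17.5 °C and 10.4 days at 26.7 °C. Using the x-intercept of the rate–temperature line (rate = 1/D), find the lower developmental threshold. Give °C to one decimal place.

Equal thermal constants: D₁(T₁ − T_b) = D₂(T₂ − T_b).
25.3·(17.5 − T_b) = 10.4·(26.7 − T_b)
T_b = (25.3·17.5 − 10.4·26.7) / (25.3 − 10.4) = 165.07 / 14.9 = 11.079 °C ≈ 11.1 °C.

11.1 °C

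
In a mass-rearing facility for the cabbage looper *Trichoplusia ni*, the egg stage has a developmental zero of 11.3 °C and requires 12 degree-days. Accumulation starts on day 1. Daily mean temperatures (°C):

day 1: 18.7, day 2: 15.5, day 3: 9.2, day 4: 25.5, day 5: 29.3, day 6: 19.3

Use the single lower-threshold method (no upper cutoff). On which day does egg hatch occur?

Daily DD above 11.3 °C: 7.4, 4.2, 0.0, 14.2, 18.0, 8.0.
Cumulative: 7.4, 11.6, 11.6, 25.8, 43.8, 51.8.
The total first reaches 12 DD on day 4.

day 4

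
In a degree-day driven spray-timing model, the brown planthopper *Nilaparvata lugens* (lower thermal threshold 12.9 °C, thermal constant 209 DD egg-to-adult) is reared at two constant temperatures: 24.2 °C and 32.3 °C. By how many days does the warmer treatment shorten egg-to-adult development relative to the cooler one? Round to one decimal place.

At 24.2 °C: 209 / (24.2 − 12.9) = 209 / 11.3 = 18.496 d.
At 32.3 °C: 209 / (32.3 − 12.9) = 209 / 19.4 = 10.773 d.
Difference = |18.496 − 10.773| = 7.722 ≈ 7.7 days.

7.7 days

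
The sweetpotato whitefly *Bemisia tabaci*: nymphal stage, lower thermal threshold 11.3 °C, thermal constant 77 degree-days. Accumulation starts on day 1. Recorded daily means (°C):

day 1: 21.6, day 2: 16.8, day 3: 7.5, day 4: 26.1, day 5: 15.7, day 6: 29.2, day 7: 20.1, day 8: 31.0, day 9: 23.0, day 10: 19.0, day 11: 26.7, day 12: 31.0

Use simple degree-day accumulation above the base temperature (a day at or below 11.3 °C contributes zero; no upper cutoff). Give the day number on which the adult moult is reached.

Daily DD above 11.3 °C: 10.3, 5.5, 0.0, 14.8, 4.4, 17.9, 8.8, 19.7, 11.7, 7.7, 15.4, 19.7.
Cumulative: 10.3, 15.8, 15.8, 30.6, 35.0, 52.9, 61.7, 81.4, 93.1, 100.8, 116.2, 135.9.
The total first reaches 77 DD on day 8.

day 8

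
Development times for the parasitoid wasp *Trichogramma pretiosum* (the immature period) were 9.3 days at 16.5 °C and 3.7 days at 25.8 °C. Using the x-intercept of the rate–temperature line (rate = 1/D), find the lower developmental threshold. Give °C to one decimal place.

Equal thermal constants: D₁(T₁ − T_b) = D₂(T₂ − T_b).
9.3·(16.5 − T_b) = 3.7·(25.8 − T_b)
T_b = (9.3·16.5 − 3.7·25.8) / (9.3 − 3.7) = 57.99 / 5.6 = 10.355 °C ≈ 10.4 °C.

10.4 °C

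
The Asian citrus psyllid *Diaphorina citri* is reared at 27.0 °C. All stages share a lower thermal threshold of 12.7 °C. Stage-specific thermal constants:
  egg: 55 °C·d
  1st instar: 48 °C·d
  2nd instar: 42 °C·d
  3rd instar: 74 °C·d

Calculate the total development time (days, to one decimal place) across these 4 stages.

Daily accumulation at 27.0 °C = 27.0 − 12.7 = 14.3 DD/day.
Total K = 55 + 48 + 42 + 74 = 219 DD.
Total duration = 219 / 14.3 = 15.315 ≈ 15.3 days.

15.3 days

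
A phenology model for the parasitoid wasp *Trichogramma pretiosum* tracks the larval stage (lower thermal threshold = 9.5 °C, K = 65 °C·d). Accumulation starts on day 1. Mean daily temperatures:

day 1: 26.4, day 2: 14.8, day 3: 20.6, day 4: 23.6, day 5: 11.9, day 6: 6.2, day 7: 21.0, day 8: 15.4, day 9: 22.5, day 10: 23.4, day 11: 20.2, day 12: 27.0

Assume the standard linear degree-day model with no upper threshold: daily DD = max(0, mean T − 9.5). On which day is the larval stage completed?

Daily DD above 9.5 °C: 16.9, 5.3, 11.1, 14.1, 2.4, 0.0, 11.5, 5.9, 13.0, 13.9, 10.7, 17.5.
Cumulative: 16.9, 22.2, 33.3, 47.4, 49.8, 49.8, 61.3, 67.2, 80.2, 94.1, 104.8, 122.3.
The total first reaches 65 DD on day 8.

day 8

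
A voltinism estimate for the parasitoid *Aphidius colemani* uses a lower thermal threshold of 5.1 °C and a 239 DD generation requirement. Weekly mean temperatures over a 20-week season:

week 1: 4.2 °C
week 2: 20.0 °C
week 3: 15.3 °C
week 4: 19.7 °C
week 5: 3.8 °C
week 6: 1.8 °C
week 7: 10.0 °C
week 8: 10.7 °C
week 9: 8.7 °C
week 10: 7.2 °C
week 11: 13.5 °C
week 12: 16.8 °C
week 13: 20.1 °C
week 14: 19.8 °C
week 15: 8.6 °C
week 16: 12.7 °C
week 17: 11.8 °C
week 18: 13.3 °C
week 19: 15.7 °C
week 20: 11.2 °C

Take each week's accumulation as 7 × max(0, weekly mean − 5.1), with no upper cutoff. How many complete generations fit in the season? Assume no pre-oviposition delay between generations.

Weekly DD (7 × max(0, T̄ − 5.1)): 0.0, 104.3, 71.4, 102.2, 0.0, 0.0, 34.3, 39.2, 25.2, 14.7, 58.8, 81.9, 105.0, 102.9, 24.5, 53.2, 46.9, 57.4, 74.2, 42.7.
Season total = 1038.8 DD.
Complete generations = ⌊1038.8 / 239⌋ = 4.

4 generations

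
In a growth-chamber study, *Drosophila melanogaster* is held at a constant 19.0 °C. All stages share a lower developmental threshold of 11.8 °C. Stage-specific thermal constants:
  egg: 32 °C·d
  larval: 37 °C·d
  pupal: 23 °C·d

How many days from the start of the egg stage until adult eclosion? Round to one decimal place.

12.8 days

Daily accumulation at 19.0 °C = 19.0 − 11.8 = 7.2 DD/day.
Total K = 32 + 37 + 23 = 92 DD.
Total duration = 92 / 7.2 = 12.778 ≈ 12.8 days.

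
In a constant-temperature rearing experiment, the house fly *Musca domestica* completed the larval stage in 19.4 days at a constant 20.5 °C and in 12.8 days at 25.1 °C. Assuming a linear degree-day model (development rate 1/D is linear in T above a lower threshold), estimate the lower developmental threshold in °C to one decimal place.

Linear rate model ⇒ the product D·(T − T_b) is constant across temperatures.
19.4·(20.5 − T_b) = 12.8·(25.1 − T_b)
T_b = (19.4·20.5 − 12.8·25.1) / (19.4 − 12.8) = 76.42 / 6.6 = 11.579 °C ≈ 11.6 °C.

11.6 °C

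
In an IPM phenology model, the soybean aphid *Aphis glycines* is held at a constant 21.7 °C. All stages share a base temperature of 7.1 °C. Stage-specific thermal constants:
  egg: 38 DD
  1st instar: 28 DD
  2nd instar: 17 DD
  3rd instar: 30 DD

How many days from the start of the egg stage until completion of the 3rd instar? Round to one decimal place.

Daily accumulation at 21.7 °C = 21.7 − 7.1 = 14.6 DD/day.
Total K = 38 + 28 + 17 + 30 = 113 DD.
Total duration = 113 / 14.6 = 7.740 ≈ 7.7 days.

7.7 days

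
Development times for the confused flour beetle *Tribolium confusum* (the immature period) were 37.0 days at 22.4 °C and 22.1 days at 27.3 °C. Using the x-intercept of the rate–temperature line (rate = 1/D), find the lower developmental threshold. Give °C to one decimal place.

15.1 °C

Linear rate model ⇒ the product D·(T − T_b) is constant across temperatures.
37.0·(22.4 − T_b) = 22.1·(27.3 − T_b)
T_b = (37.0·22.4 − 22.1·27.3) / (37.0 − 22.1) = 225.47 / 14.9 = 15.132 °C ≈ 15.1 °C.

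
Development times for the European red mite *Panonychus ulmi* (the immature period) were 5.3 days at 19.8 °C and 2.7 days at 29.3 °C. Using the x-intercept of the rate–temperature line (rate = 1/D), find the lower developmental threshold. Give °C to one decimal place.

Under the model K = D·(T − T_b), so D₁·(T₁ − T_b) = D₂·(T₂ − T_b).
5.3·(19.8 − T_b) = 2.7·(29.3 − T_b)
T_b = (5.3·19.8 − 2.7·29.3) / (5.3 − 2.7) = 25.83 / 2.6 = 9.935 °C ≈ 9.9 °C.

9.9 °C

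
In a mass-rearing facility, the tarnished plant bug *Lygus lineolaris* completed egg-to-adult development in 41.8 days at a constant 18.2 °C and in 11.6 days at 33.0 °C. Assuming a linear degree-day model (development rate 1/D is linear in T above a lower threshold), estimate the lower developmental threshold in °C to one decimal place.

12.5 °C

Linear rate model ⇒ the product D·(T − T_b) is constant across temperatures.
41.8·(18.2 − T_b) = 11.6·(33.0 − T_b)
T_b = (41.8·18.2 − 11.6·33.0) / (41.8 − 11.6) = 377.96 / 30.2 = 12.515 °C ≈ 12.5 °C.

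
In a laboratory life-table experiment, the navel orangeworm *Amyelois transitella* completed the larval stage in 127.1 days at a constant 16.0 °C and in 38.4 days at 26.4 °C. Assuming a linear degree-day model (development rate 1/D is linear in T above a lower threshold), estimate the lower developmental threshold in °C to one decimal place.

Under the model K = D·(T − T_b), so D₁·(T₁ − T_b) = D₂·(T₂ − T_b).
127.1·(16.0 − T_b) = 38.4·(26.4 − T_b)
T_b = (127.1·16.0 − 38.4·26.4) / (127.1 − 38.4) = 1019.84 / 88.7 = 11.498 °C ≈ 11.5 °C.

11.5 °C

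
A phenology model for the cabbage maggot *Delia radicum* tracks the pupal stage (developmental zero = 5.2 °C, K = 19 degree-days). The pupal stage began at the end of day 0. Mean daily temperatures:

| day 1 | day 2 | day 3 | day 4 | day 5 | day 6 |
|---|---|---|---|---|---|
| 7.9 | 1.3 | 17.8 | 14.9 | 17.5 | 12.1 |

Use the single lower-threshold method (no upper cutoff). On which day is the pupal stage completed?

Daily DD above 5.2 °C: 2.7, 0.0, 12.6, 9.7, 12.3, 6.9.
Cumulative: 2.7, 2.7, 15.3, 25.0, 37.3, 44.2.
The total first reaches 19 DD on day 4.

day 4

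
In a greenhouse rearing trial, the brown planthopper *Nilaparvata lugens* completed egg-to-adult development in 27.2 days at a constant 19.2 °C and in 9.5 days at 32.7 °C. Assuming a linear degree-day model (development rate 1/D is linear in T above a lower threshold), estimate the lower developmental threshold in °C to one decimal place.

12.0 °C

Linear rate model ⇒ the product D·(T − T_b) is constant across temperatures.
27.2·(19.2 − T_b) = 9.5·(32.7 − T_b)
T_b = (27.2·19.2 − 9.5·32.7) / (27.2 − 9.5) = 211.59 / 17.7 = 11.954 °C ≈ 12.0 °C.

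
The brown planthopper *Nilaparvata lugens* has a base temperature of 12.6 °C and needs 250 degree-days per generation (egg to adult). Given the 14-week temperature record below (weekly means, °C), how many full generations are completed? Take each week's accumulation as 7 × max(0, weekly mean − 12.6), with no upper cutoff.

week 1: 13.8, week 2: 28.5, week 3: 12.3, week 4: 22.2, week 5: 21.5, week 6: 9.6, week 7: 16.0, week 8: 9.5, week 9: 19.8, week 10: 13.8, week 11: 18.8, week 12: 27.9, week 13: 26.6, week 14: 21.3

2 generations

Weekly DD (7 × max(0, T̄ − 12.6)): 8.4, 111.3, 0.0, 67.2, 62.3, 0.0, 23.8, 0.0, 50.4, 8.4, 43.4, 107.1, 98.0, 60.9.
Season total = 641.2 DD.
Complete generations = ⌊641.2 / 250⌋ = 2.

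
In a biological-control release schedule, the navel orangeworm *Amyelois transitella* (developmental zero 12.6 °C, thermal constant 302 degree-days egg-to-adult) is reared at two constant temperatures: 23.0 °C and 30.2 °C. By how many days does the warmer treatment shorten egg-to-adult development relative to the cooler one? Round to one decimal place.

At 23.0 °C: 302 / (23.0 − 12.6) = 302 / 10.4 = 29.038 d.
At 30.2 °C: 302 / (30.2 − 12.6) = 302 / 17.6 = 17.159 d.
Difference = |29.038 − 17.159| = 11.879 ≈ 11.9 days.

11.9 days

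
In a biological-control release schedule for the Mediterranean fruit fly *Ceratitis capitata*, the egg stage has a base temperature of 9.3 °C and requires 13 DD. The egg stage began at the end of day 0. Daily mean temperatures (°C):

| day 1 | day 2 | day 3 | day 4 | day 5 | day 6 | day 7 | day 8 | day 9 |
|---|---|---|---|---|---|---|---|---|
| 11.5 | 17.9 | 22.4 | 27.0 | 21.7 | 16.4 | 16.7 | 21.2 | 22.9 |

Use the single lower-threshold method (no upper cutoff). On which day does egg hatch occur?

day 3

Daily DD above 9.3 °C: 2.2, 8.6, 13.1, 17.7, 12.4, 7.1, 7.4, 11.9, 13.6.
Cumulative: 2.2, 10.8, 23.9, 41.6, 54.0, 61.1, 68.5, 80.4, 94.0.
The total first reaches 13 DD on day 3.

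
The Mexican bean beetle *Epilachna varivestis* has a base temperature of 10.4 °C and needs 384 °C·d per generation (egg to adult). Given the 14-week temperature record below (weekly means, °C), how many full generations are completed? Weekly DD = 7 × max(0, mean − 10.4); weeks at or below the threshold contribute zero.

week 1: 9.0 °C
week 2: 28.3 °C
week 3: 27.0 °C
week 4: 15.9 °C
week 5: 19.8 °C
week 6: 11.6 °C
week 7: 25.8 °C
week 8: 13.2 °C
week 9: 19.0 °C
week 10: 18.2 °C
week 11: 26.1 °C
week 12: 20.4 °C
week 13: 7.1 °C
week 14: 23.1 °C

2 generations

Weekly DD (7 × max(0, T̄ − 10.4)): 0.0, 125.3, 116.2, 38.5, 65.8, 8.4, 107.8, 19.6, 60.2, 54.6, 109.9, 70.0, 0.0, 88.9.
Season total = 865.2 DD.
Complete generations = ⌊865.2 / 384⌋ = 2.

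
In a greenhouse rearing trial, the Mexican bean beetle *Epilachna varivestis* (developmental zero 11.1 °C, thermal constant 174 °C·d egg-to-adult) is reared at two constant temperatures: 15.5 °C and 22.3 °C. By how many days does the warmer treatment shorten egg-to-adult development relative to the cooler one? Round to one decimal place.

At 15.5 °C: 174 / (15.5 − 11.1) = 174 / 4.4 = 39.545 d.
At 22.3 °C: 174 / (22.3 − 11.1) = 174 / 11.2 = 15.536 d.
Difference = |39.545 − 15.536| = 24.010 ≈ 24.0 days.

24.0 days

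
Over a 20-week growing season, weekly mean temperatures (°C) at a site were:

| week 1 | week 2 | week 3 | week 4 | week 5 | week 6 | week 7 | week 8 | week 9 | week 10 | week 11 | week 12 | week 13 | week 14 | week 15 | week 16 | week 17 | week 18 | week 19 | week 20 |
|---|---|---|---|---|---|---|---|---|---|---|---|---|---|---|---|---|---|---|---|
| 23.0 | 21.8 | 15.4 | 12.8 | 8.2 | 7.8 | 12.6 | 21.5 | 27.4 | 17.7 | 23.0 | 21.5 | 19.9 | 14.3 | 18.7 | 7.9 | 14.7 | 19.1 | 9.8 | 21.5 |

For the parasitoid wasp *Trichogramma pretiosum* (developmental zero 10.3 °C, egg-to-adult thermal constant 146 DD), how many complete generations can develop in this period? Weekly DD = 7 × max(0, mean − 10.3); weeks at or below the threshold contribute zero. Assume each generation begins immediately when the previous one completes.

Weekly DD (7 × max(0, T̄ − 10.3)): 88.9, 80.5, 35.7, 17.5, 0.0, 0.0, 16.1, 78.4, 119.7, 51.8, 88.9, 78.4, 67.2, 28.0, 58.8, 0.0, 30.8, 61.6, 0.0, 78.4.
Season total = 980.7 DD.
Complete generations = ⌊980.7 / 146⌋ = 6.

6 generations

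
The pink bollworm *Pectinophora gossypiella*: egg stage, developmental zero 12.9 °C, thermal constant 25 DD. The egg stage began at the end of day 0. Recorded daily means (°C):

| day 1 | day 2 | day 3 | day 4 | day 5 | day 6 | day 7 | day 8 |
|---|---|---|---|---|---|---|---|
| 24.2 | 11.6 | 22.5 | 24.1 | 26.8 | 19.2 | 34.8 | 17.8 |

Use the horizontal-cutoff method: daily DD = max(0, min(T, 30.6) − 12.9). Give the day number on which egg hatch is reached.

Daily DD above 12.9 °C (capped at 17.7): 11.3, 0.0, 9.6, 11.2, 13.9, 6.3, 17.7, 4.9.
Cumulative: 11.3, 11.3, 20.9, 32.1, 46.0, 52.3, 70.0, 74.9.
The total first reaches 25 DD on day 4.

day 4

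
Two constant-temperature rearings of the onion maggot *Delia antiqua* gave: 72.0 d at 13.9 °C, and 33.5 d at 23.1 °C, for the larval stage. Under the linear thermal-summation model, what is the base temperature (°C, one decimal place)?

5.9 °C

Under the model K = D·(T − T_b), so D₁·(T₁ − T_b) = D₂·(T₂ − T_b).
72.0·(13.9 − T_b) = 33.5·(23.1 − T_b)
T_b = (72.0·13.9 − 33.5·23.1) / (72.0 − 33.5) = 226.95 / 38.5 = 5.895 °C ≈ 5.9 °C.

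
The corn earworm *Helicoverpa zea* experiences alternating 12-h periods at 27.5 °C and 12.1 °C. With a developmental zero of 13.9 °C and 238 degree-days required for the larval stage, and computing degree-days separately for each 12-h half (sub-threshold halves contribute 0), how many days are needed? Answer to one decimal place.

35.0 days

Day half: max(0, 27.5 − 13.9) × 0.5 = 13.6 × 0.5 = 6.80 DD.
Night half: max(0, 12.1 − 13.9) × 0.5 = 0.0 × 0.5 = 0.00 DD.
Per 24 h: 6.80 DD/day.
Duration = 238 / 6.80 = 35.000 ≈ 35.0 days.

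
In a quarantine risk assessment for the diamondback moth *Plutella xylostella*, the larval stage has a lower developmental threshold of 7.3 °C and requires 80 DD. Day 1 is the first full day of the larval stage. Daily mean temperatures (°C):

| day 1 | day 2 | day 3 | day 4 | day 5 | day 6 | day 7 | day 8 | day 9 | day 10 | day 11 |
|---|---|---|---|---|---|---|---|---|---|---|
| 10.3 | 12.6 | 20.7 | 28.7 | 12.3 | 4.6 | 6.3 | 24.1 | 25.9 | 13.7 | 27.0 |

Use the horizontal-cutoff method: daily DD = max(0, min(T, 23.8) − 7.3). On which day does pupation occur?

day 10

Daily DD above 7.3 °C (capped at 16.5): 3.0, 5.3, 13.4, 16.5, 5.0, 0.0, 0.0, 16.5, 16.5, 6.4, 16.5.
Cumulative: 3.0, 8.3, 21.7, 38.2, 43.2, 43.2, 43.2, 59.7, 76.2, 82.6, 99.1.
The total first reaches 80 DD on day 10.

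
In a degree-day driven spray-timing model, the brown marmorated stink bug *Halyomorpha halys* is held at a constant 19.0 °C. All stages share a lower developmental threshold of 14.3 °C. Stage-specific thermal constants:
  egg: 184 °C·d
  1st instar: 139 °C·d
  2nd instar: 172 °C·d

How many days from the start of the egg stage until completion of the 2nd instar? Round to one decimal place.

Daily accumulation at 19.0 °C = 19.0 − 14.3 = 4.7 DD/day.
Total K = 184 + 139 + 172 = 495 DD.
Total duration = 495 / 4.7 = 105.319 ≈ 105.3 days.

105.3 days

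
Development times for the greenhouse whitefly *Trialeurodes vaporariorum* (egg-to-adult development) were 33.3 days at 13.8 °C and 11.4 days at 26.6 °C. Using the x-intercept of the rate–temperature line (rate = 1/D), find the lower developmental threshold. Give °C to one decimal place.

Linear rate model ⇒ the product D·(T − T_b) is constant across temperatures.
33.3·(13.8 − T_b) = 11.4·(26.6 − T_b)
T_b = (33.3·13.8 − 11.4·26.6) / (33.3 − 11.4) = 156.30 / 21.9 = 7.137 °C ≈ 7.1 °C.

7.1 °C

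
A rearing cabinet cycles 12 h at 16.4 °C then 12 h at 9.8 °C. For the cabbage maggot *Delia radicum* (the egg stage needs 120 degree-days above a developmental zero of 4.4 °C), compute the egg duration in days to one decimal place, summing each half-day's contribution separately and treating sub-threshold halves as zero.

Day half: max(0, 16.4 − 4.4) × 0.5 = 12.0 × 0.5 = 6.00 DD.
Night half: max(0, 9.8 − 4.4) × 0.5 = 5.4 × 0.5 = 2.70 DD.
Per 24 h: 8.70 DD/day.
Duration = 120 / 8.70 = 13.793 ≈ 13.8 days.

13.8 days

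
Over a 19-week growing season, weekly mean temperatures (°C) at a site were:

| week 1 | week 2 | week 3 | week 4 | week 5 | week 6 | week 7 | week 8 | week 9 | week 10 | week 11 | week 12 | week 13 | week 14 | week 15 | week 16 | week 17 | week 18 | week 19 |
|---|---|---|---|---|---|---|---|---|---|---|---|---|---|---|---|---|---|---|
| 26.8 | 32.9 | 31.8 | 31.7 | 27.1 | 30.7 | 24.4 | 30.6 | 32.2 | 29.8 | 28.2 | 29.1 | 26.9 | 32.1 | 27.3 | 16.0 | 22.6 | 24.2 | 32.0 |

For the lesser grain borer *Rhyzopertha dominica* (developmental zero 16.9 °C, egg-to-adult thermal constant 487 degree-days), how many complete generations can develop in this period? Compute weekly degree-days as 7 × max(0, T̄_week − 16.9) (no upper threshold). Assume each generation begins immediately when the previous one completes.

3 generations

Weekly DD (7 × max(0, T̄ − 16.9)): 69.3, 112.0, 104.3, 103.6, 71.4, 96.6, 52.5, 95.9, 107.1, 90.3, 79.1, 85.4, 70.0, 106.4, 72.8, 0.0, 39.9, 51.1, 105.7.
Season total = 1513.4 DD.
Complete generations = ⌊1513.4 / 487⌋ = 3.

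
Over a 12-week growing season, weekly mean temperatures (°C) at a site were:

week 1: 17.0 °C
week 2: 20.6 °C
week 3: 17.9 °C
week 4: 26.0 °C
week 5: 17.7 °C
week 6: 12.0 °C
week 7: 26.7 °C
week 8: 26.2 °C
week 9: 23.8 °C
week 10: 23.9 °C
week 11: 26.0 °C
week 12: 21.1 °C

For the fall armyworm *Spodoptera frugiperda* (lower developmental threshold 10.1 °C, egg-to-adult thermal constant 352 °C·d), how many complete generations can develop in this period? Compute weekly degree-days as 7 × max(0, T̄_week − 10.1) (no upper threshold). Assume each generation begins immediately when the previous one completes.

Weekly DD (7 × max(0, T̄ − 10.1)): 48.3, 73.5, 54.6, 111.3, 53.2, 13.3, 116.2, 112.7, 95.9, 96.6, 111.3, 77.0.
Season total = 963.9 DD.
Complete generations = ⌊963.9 / 352⌋ = 2.

2 generations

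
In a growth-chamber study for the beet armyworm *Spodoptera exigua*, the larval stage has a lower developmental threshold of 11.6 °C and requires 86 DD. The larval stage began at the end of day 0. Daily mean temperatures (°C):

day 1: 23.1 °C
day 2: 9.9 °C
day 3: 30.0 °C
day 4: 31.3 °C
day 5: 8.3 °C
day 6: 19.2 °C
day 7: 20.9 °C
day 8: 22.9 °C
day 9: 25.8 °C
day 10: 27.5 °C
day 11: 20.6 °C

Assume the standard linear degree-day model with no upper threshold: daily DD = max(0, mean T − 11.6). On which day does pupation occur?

day 9

Daily DD above 11.6 °C: 11.5, 0.0, 18.4, 19.7, 0.0, 7.6, 9.3, 11.3, 14.2, 15.9, 9.0.
Cumulative: 11.5, 11.5, 29.9, 49.6, 49.6, 57.2, 66.5, 77.8, 92.0, 107.9, 116.9.
The total first reaches 86 DD on day 9.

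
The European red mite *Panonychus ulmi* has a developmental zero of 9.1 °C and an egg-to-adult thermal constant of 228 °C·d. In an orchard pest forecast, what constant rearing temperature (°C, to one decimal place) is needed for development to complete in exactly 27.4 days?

17.4 °C

Required daily accumulation = 228 / 27.4 = 8.321 DD/day.
T = T_base + 8.321 = 9.1 + 8.321 = 17.421 ≈ 17.4 °C.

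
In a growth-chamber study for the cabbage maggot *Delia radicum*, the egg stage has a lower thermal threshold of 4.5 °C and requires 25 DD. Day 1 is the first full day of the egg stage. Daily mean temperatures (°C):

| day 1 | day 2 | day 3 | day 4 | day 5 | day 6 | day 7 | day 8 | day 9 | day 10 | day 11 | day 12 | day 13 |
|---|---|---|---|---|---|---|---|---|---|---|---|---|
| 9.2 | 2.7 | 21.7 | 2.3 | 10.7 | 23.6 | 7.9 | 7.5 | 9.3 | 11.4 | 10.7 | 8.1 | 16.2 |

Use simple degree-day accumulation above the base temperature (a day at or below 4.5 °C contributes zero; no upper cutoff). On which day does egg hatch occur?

day 5

Daily DD above 4.5 °C: 4.7, 0.0, 17.2, 0.0, 6.2, 19.1, 3.4, 3.0, 4.8, 6.9, 6.2, 3.6, 11.7.
Cumulative: 4.7, 4.7, 21.9, 21.9, 28.1, 47.2, 50.6, 53.6, 58.4, 65.3, 71.5, 75.1, 86.8.
The total first reaches 25 DD on day 5.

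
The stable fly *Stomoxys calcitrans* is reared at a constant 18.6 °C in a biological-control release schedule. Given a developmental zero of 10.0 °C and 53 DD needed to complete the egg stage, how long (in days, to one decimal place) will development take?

Daily accumulation = 18.6 − 10.0 = 8.6 DD/day.
Duration = 53 / 8.6 = 6.163 ≈ 6.2 days.

6.2 days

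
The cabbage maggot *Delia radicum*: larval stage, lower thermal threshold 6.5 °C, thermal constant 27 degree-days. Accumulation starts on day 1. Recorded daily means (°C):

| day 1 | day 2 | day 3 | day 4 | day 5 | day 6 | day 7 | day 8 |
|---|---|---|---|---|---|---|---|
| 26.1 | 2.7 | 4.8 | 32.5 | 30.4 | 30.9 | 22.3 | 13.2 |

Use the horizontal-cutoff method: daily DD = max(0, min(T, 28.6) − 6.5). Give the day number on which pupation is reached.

day 4

Daily DD above 6.5 °C (capped at 22.1): 19.6, 0.0, 0.0, 22.1, 22.1, 22.1, 15.8, 6.7.
Cumulative: 19.6, 19.6, 19.6, 41.7, 63.8, 85.9, 101.7, 108.4.
The total first reaches 27 DD on day 4.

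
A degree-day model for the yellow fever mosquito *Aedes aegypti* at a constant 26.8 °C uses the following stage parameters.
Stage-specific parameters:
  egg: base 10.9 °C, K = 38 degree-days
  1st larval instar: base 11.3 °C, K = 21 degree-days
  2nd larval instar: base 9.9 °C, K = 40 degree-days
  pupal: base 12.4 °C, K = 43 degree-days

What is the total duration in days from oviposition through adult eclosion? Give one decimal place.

egg: 38 / (26.8 − 10.9) = 38 / 15.9 = 2.390 d.
1st larval instar: 21 / (26.8 − 11.3) = 21 / 15.5 = 1.355 d.
2nd larval instar: 40 / (26.8 − 9.9) = 40 / 16.9 = 2.367 d.
pupal: 43 / (26.8 − 12.4) = 43 / 14.4 = 2.986 d.
Sum = 9.098 ≈ 9.1 days.

9.1 days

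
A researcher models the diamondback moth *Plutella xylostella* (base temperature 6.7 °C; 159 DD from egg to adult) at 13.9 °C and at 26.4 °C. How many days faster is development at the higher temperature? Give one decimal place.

At 13.9 °C: 159 / (13.9 − 6.7) = 159 / 7.2 = 22.083 d.
At 26.4 °C: 159 / (26.4 − 6.7) = 159 / 19.7 = 8.071 d.
Difference = |22.083 − 8.071| = 14.012 ≈ 14.0 days.

14.0 days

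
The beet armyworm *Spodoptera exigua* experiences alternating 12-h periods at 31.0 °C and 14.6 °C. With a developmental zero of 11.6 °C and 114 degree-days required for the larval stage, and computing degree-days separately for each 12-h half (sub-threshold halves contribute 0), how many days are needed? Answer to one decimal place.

10.2 days

Day half: max(0, 31.0 − 11.6) × 0.5 = 19.4 × 0.5 = 9.70 DD.
Night half: max(0, 14.6 − 11.6) × 0.5 = 3.0 × 0.5 = 1.50 DD.
Per 24 h: 11.20 DD/day.
Duration = 114 / 11.20 = 10.179 ≈ 10.2 days.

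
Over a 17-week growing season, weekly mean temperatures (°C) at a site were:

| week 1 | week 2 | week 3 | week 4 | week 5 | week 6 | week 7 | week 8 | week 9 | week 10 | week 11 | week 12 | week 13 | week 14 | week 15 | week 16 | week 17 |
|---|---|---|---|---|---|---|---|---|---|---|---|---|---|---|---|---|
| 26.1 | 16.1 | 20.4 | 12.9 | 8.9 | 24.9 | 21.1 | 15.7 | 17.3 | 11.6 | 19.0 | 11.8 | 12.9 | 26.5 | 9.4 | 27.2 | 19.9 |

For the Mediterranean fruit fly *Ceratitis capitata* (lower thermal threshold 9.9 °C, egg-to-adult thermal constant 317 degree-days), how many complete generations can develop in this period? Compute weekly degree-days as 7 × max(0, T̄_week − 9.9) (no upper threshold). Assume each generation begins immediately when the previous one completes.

Weekly DD (7 × max(0, T̄ − 9.9)): 113.4, 43.4, 73.5, 21.0, 0.0, 105.0, 78.4, 40.6, 51.8, 11.9, 63.7, 13.3, 21.0, 116.2, 0.0, 121.1, 70.0.
Season total = 944.3 DD.
Complete generations = ⌊944.3 / 317⌋ = 2.

2 generations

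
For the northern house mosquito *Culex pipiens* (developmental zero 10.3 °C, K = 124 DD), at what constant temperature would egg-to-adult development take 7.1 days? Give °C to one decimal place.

Required daily accumulation = 124 / 7.1 = 17.465 DD/day.
T = T_base + 17.465 = 10.3 + 17.465 = 27.765 ≈ 27.8 °C.

27.8 °C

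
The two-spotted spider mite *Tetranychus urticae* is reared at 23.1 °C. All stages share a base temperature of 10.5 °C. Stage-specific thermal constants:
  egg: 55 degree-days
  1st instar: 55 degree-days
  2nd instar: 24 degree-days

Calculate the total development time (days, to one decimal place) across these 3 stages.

Daily accumulation at 23.1 °C = 23.1 − 10.5 = 12.6 DD/day.
Total K = 55 + 55 + 24 = 134 DD.
Total duration = 134 / 12.6 = 10.635 ≈ 10.6 days.

10.6 days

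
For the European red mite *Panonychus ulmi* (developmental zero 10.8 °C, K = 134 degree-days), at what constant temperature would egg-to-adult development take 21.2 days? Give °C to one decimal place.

17.1 °C

Required daily accumulation = 134 / 21.2 = 6.321 DD/day.
T = T_base + 6.321 = 10.8 + 6.321 = 17.121 ≈ 17.1 °C.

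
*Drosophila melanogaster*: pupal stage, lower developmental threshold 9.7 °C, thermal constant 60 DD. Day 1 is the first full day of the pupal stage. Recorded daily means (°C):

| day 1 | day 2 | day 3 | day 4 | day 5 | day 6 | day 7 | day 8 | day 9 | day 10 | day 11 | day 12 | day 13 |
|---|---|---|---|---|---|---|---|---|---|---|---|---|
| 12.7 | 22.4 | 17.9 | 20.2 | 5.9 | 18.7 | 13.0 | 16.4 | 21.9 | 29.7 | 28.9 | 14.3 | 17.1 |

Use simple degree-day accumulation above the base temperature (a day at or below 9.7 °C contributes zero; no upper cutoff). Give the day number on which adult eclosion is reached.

day 9

Daily DD above 9.7 °C: 3.0, 12.7, 8.2, 10.5, 0.0, 9.0, 3.3, 6.7, 12.2, 20.0, 19.2, 4.6, 7.4.
Cumulative: 3.0, 15.7, 23.9, 34.4, 34.4, 43.4, 46.7, 53.4, 65.6, 85.6, 104.8, 109.4, 116.8.
The total first reaches 60 DD on day 9.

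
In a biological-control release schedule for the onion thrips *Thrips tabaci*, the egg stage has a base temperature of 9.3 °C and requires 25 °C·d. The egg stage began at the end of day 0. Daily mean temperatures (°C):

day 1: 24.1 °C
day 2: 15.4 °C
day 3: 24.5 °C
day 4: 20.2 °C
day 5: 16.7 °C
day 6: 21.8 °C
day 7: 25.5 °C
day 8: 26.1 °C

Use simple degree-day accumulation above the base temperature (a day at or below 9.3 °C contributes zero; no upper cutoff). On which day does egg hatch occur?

day 3

Daily DD above 9.3 °C: 14.8, 6.1, 15.2, 10.9, 7.4, 12.5, 16.2, 16.8.
Cumulative: 14.8, 20.9, 36.1, 47.0, 54.4, 66.9, 83.1, 99.9.
The total first reaches 25 DD on day 3.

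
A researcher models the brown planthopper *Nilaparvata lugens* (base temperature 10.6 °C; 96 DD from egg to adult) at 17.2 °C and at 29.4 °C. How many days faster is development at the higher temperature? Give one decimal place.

9.4 days

At 17.2 °C: 96 / (17.2 − 10.6) = 96 / 6.6 = 14.545 d.
At 29.4 °C: 96 / (29.4 − 10.6) = 96 / 18.8 = 5.106 d.
Difference = |14.545 − 5.106| = 9.439 ≈ 9.4 days.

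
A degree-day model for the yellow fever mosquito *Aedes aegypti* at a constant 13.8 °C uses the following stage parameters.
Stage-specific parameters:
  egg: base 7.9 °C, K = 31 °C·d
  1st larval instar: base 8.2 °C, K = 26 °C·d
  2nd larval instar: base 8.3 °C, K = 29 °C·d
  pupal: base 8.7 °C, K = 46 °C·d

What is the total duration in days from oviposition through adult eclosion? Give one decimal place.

egg: 31 / (13.8 − 7.9) = 31 / 5.9 = 5.254 d.
1st larval instar: 26 / (13.8 − 8.2) = 26 / 5.6 = 4.643 d.
2nd larval instar: 29 / (13.8 − 8.3) = 29 / 5.5 = 5.273 d.
pupal: 46 / (13.8 − 8.7) = 46 / 5.1 = 9.020 d.
Sum = 24.189 ≈ 24.2 days.

24.2 days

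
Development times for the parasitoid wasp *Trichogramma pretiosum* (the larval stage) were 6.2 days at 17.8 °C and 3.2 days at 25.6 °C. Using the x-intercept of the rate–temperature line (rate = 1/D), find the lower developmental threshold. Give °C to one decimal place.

9.5 °C

Linear rate model ⇒ the product D·(T − T_b) is constant across temperatures.
6.2·(17.8 − T_b) = 3.2·(25.6 − T_b)
T_b = (6.2·17.8 − 3.2·25.6) / (6.2 − 3.2) = 28.44 / 3.0 = 9.480 °C ≈ 9.5 °C.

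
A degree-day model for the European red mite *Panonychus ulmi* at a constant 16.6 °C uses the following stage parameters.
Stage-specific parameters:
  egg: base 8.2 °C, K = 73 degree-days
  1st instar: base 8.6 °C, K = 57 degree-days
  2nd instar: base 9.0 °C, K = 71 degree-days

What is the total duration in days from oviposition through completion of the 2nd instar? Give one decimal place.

egg: 73 / (16.6 − 8.2) = 73 / 8.4 = 8.690 d.
1st instar: 57 / (16.6 − 8.6) = 57 / 8.0 = 7.125 d.
2nd instar: 71 / (16.6 − 9.0) = 71 / 7.6 = 9.342 d.
Sum = 25.158 ≈ 25.2 days.

25.2 days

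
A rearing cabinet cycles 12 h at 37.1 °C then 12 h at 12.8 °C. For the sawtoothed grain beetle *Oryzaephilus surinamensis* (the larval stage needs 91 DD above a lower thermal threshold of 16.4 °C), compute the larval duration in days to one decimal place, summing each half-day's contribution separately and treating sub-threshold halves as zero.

Day half: max(0, 37.1 − 16.4) × 0.5 = 20.7 × 0.5 = 10.35 DD.
Night half: max(0, 12.8 − 16.4) × 0.5 = 0.0 × 0.5 = 0.00 DD.
Per 24 h: 10.35 DD/day.
Duration = 91 / 10.35 = 8.792 ≈ 8.8 days.

8.8 days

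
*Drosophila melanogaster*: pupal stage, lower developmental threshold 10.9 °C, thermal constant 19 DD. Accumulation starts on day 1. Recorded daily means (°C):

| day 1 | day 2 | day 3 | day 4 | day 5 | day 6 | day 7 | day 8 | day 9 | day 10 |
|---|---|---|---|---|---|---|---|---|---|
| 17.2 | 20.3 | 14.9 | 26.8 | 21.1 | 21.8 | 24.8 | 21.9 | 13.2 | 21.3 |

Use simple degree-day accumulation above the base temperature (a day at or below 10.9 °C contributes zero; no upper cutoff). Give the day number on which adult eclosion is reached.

day 3

Daily DD above 10.9 °C: 6.3, 9.4, 4.0, 15.9, 10.2, 10.9, 13.9, 11.0, 2.3, 10.4.
Cumulative: 6.3, 15.7, 19.7, 35.6, 45.8, 56.7, 70.6, 81.6, 83.9, 94.3.
The total first reaches 19 DD on day 3.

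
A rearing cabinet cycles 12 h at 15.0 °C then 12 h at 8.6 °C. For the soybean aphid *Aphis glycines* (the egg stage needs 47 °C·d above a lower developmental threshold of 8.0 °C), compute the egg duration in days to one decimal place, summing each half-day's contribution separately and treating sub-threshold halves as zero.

Day half: max(0, 15.0 − 8.0) × 0.5 = 7.0 × 0.5 = 3.50 DD.
Night half: max(0, 8.6 − 8.0) × 0.5 = 0.6 × 0.5 = 0.30 DD.
Per 24 h: 3.80 DD/day.
Duration = 47 / 3.80 = 12.368 ≈ 12.4 days.

12.4 days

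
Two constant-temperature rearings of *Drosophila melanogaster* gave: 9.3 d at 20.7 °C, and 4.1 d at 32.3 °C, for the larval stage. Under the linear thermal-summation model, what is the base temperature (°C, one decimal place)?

Under the model K = D·(T − T_b), so D₁·(T₁ − T_b) = D₂·(T₂ − T_b).
9.3·(20.7 − T_b) = 4.1·(32.3 − T_b)
T_b = (9.3·20.7 − 4.1·32.3) / (9.3 − 4.1) = 60.08 / 5.2 = 11.554 °C ≈ 11.6 °C.

11.6 °C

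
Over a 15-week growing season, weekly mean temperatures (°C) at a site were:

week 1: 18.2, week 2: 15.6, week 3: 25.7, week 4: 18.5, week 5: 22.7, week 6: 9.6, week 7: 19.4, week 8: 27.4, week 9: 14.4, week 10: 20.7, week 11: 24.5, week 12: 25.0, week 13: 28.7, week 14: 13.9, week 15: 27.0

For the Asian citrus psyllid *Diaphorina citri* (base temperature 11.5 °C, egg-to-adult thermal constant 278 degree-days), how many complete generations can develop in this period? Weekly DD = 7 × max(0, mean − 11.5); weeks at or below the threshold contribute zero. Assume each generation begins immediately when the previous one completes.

Weekly DD (7 × max(0, T̄ − 11.5)): 46.9, 28.7, 99.4, 49.0, 78.4, 0.0, 55.3, 111.3, 20.3, 64.4, 91.0, 94.5, 120.4, 16.8, 108.5.
Season total = 984.9 DD.
Complete generations = ⌊984.9 / 278⌋ = 3.

3 generations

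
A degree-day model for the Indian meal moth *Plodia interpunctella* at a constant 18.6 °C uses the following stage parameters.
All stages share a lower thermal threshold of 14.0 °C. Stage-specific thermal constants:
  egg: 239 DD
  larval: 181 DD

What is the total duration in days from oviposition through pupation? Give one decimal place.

Daily accumulation at 18.6 °C = 18.6 − 14.0 = 4.6 DD/day.
Total K = 239 + 181 = 420 DD.
Total duration = 420 / 4.6 = 91.304 ≈ 91.3 days.

91.3 days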